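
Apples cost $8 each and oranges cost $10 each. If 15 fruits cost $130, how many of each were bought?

Let a = apples, o = oranges.
a + o = 15
8a + 10o = 130
Substitute o = 15 - a:
8a + 10(15 - a) = 130
(8 - 10)a = 130 - 150
-2a = -20
a = 10, o = 15 - 10 = 5

Apples: 10, Oranges: 5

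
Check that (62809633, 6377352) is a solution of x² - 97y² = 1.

Compute x² = 62809633² = 3945049997594689
Compute 97y² = 97·6377352² = 97·40670618531904 = 3945049997594688
x² - 97y² = 3945049997594689 - 3945049997594688 = 1
Since this equals 1, (62809633, 6377352) is a solution.

Yes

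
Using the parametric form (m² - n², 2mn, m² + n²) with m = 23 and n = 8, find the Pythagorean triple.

a = m² - n² = 529 - 64 = 465
b = 2mn = 2·23·8 = 368
c = m² + n² = 529 + 64 = 593
Verify: 465² + 368² = 216225 + 135424 = 351649 = 593² ✓

(465, 368, 593)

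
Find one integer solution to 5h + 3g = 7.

Step 1: Check solvability.
gcd(5, 3) = 1
Since 1 divides 7, solutions exist.

Step 2: Apply extended Euclidean algorithm to find gcd.
We find integers such that 5*x0 + 3*y0 = 1

Step 3: Scale the particular solution.
Multiply by 7/1 = 7:
h = -7, g = 14

Step 4: Verify.
5*(-7) + 3*(14) = 7 = 7 ✓

h = -7, g = 14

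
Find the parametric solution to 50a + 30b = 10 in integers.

Step 1: Compute gcd(50, 30) = 10.
Since 10 divides 10, solutions exist.

Step 2: Find a particular solution using extended Euclidean algorithm.
We get a₀ = -1, b₀ = 2.
Check: 50*-1 + 30*2 = 10 = 10 ✓

Step 3: Write the general solution.
a = -1 + (30/10)t = -1 + 3t
b = 2 - (50/10)t = 2 - 5t
for any integer t.

a = -1 + 3t, b = 2 - 5t for integer t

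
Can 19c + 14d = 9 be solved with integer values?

Step 1: Compute gcd(19, 14).
gcd(19, 14) = 1

Step 2: Check divisibility.
Does 1 divide 9? 9 = 1 x 9, so yes.

By the theorem on linear Diophantine equations, 19c + 14d = 9 has integer solutions if and only if gcd(19, 14) divides 9. Since 1 | 9, solutions exist.

Yes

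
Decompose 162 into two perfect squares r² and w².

We need to find integers r, w > 0 such that r² + w² = 162.
Trying r = 9: w² = 162 - 9² = 162 - 81 = 81
w = 9
Check: 9² + 9² = 81 + 81 = 162 ✓

162 = 9² + 9²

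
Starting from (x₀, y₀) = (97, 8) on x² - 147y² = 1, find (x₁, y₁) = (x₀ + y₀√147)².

Solutions to x² - Dy² = 1 are generated by powers of (x₀ + y₀√D).
The next solution satisfies x₁ + y₁√147 = (x₀ + y₀√147)², giving:
x₁ = x₀² + 147y₀² = 97² + 147·8² = 9409 + 9408 = 18817
y₁ = 2x₀y₀ = 2·97·8 = 1552

Verify: 18817² - 147·1552² = 354079489 - 354079488 = 1 ✓

x = 18817, y = 1552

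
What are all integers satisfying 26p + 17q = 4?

Step 1: Compute gcd(26, 17) = 1.
Since 1 divides 4, solutions exist.

Step 2: Find a particular solution using extended Euclidean algorithm.
We get p₀ = 8, q₀ = -12.
Check: 26*8 + 17*-12 = 4 = 4 ✓

Step 3: Write the general solution.
p = 8 + (17/1)t = 8 + 17t
q = -12 - (26/1)t = -12 - 26t
for any integer t.

p = 8 + 17t, q = -12 - 26t for integer t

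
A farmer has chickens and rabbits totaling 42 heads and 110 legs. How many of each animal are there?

Let c = chickens, r = rabbits.
Heads: c + r = 42
Legs: 2c + 4r = 110
From the first equation, c = 42 - r. Substitute:
2(42 - r) + 4r = 110
84 + 2r = 110
r = (110 - 84)/2 = 13
c = 42 - 13 = 29

Chickens: 29, Rabbits: 13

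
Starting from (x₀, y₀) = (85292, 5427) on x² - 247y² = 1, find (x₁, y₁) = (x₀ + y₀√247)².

Solutions to x² - Dy² = 1 are generated by powers of (x₀ + y₀√D).
The next solution satisfies x₁ + y₁√247 = (x₀ + y₀√247)², giving:
x₁ = x₀² + 247y₀² = 85292² + 247·5427² = 7274725264 + 7274725263 = 14549450527
y₁ = 2x₀y₀ = 2·85292·5427 = 925759368

Verify: 14549450527² - 247·925759368² = 211686510637620577729 - 211686510637620577728 = 1 ✓

x = 14549450527, y = 925759368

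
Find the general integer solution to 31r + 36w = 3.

Step 1: Compute gcd(31, 36) = 1.
Since 1 divides 3, solutions exist.

Step 2: Find a particular solution using extended Euclidean algorithm.
We get r₀ = 21, w₀ = -18.
Check: 31*21 + 36*-18 = 3 = 3 ✓

Step 3: Write the general solution.
r = 21 + (36/1)t = 21 + 36t
w = -18 - (31/1)t = -18 - 31t
for any integer t.

r = 21 + 36t, w = -18 - 31t for integer t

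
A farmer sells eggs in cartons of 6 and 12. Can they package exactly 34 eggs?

We need non-negative a, b with 6a + 12b = 34.
gcd(6, 12) = 6, and 6 does not divide 34.
No integer solutions exist.

No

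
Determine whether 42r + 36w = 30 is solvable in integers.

Step 1: Compute gcd(42, 36).
gcd(42, 36) = 6

Step 2: Check divisibility.
Does 6 divide 30? 30 = 6 x 5, so yes.

By the theorem on linear Diophantine equations, 42r + 36w = 30 has integer solutions if and only if gcd(42, 36) divides 30. Since 6 | 30, solutions exist.

Yes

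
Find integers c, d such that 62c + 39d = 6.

Step 1: Check solvability.
gcd(62, 39) = 1
Since 1 divides 6, solutions exist.

Step 2: Apply extended Euclidean algorithm to find gcd.
We find integers such that 62*x0 + 39*y0 = 1

Step 3: Scale the particular solution.
Multiply by 6/1 = 6:
c = 102, d = -162

Step 4: Verify.
62*(102) + 39*(-162) = 6 = 6 ✓

c = 102, d = -162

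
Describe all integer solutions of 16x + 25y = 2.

Step 1: Compute gcd(16, 25) = 1.
Since 1 divides 2, solutions exist.

Step 2: Find a particular solution using extended Euclidean algorithm.
We get x₀ = 22, y₀ = -14.
Check: 16*22 + 25*-14 = 2 = 2 ✓

Step 3: Write the general solution.
x = 22 + (25/1)t = 22 + 25t
y = -14 - (16/1)t = -14 - 16t
for any integer t.

x = 22 + 25t, y = -14 - 16t for integer t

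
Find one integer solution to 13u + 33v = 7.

Step 1: Check solvability.
gcd(13, 33) = 1
Since 1 divides 7, solutions exist.

Step 2: Apply extended Euclidean algorithm to find gcd.
We find integers such that 13*x0 + 33*y0 = 1

Step 3: Scale the particular solution.
Multiply by 7/1 = 7:
u = -35, v = 14

Step 4: Verify.
13*(-35) + 33*(14) = 7 = 7 ✓

u = -35, v = 14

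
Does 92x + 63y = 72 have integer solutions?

Step 1: Compute gcd(92, 63).
gcd(92, 63) = 1

Step 2: Check divisibility.
Does 1 divide 72? 72 = 1 x 72, so yes.

By the theorem on linear Diophantine equations, 92x + 63y = 72 has integer solutions if and only if gcd(92, 63) divides 72. Since 1 | 72, solutions exist.

Yes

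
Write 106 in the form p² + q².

We need to find integers p, q > 0 such that p² + q² = 106.
Trying p = 5: q² = 106 - 5² = 106 - 25 = 81
q = 9
Check: 5² + 9² = 25 + 81 = 106 ✓

106 = 5² + 9²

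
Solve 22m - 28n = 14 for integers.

Step 1: Check solvability.
gcd(22, 28) = 2
Since 2 divides 14, solutions exist.

Step 2: Apply extended Euclidean algorithm to find gcd.
We find integers such that 22*x0 + 28*y0 = 2

Step 3: Scale the particular solution.
Multiply by 14/2 = 7:
m = -35, n = -28

Step 4: Verify.
22*(-35) - 28*(-28) = 14 = 14 ✓

m = -35, n = -28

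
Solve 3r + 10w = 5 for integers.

Step 1: Check solvability.
gcd(3, 10) = 1
Since 1 divides 5, solutions exist.

Step 2: Apply extended Euclidean algorithm to find gcd.
We find integers such that 3*x0 + 10*y0 = 1

Step 3: Scale the particular solution.
Multiply by 5/1 = 5:
r = -15, w = 5

Step 4: Verify.
3*(-15) + 10*(5) = 5 = 5 ✓

r = -15, w = 5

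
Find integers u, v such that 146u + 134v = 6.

Step 1: Check solvability.
gcd(146, 134) = 2
Since 2 divides 6, solutions exist.

Step 2: Apply extended Euclidean algorithm to find gcd.
We find integers such that 146*x0 + 134*y0 = 2

Step 3: Scale the particular solution.
Multiply by 6/2 = 3:
u = -33, v = 36

Step 4: Verify.
146*(-33) + 134*(36) = 6 = 6 ✓

u = -33, v = 36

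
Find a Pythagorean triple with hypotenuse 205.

We need a² + b² = 205² = 42025.
Trying: 133² + 156² = 17689 + 24336 = 42025 ✓

(133, 156, 205)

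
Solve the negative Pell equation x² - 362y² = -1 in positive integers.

We need x² = 362y² - 1. Try successive y:
y = 1: x² = 362·1² - 1 = 361 = 19² ✓
Check: 19² - 362·1² = 361 - 362 = -1 ✓

x = 19, y = 1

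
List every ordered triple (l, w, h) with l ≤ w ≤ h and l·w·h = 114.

Iterate l from 1 to ⌊114^(1/3)⌋. For each l dividing 114, iterate w ≥ l with w dividing 114/l, and set h = 114/(l·w).
Triples found (5): (1×1×114), (1×2×57), (1×3×38), (1×6×19), (2×3×19)

(1×1×114), (1×2×57), (1×3×38), (1×6×19), (2×3×19)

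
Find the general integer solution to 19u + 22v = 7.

Step 1: Compute gcd(19, 22) = 1.
Since 1 divides 7, solutions exist.

Step 2: Find a particular solution using extended Euclidean algorithm.
We get u₀ = 49, v₀ = -42.
Check: 19*49 + 22*-42 = 7 = 7 ✓

Step 3: Write the general solution.
u = 49 + (22/1)t = 49 + 22t
v = -42 - (19/1)t = -42 - 19t
for any integer t.

u = 49 + 22t, v = -42 - 19t for integer t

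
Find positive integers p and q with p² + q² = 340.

We need to find integers p, q > 0 such that p² + q² = 340.
Trying p = 4: q² = 340 - 4² = 340 - 16 = 324
q = 18
Check: 4² + 18² = 16 + 324 = 340 ✓

340 = 4² + 18²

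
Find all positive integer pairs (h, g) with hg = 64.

The positive divisors of 64 are: 1, 2, 4, 8, 16, 32, 64.
Each divisor d gives the pair (d, 64/d):
(1, 64), (2, 32), (4, 16), (8, 8), (16, 4), (32, 2), (64, 1)

(1, 64), (2, 32), (4, 16), (8, 8), (16, 4), (32, 2), (64, 1)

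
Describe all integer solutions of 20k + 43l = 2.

Step 1: Compute gcd(20, 43) = 1.
Since 1 divides 2, solutions exist.

Step 2: Find a particular solution using extended Euclidean algorithm.
We get k₀ = -30, l₀ = 14.
Check: 20*-30 + 43*14 = 2 = 2 ✓

Step 3: Write the general solution.
k = -30 + (43/1)t = -30 + 43t
l = 14 - (20/1)t = 14 - 20t
for any integer t.

k = -30 + 43t, l = 14 - 20t for integer t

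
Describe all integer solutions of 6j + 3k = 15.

Step 1: Compute gcd(6, 3) = 3.
Since 3 divides 15, solutions exist.

Step 2: Find a particular solution using extended Euclidean algorithm.
We get j₀ = 0, k₀ = 5.
Check: 6*0 + 3*5 = 15 = 15 ✓

Step 3: Write the general solution.
j = 0 + (3/3)t = 0 + 1t
k = 5 - (6/3)t = 5 - 2t
for any integer t.

j = 0 + 1t, k = 5 - 2t for integer t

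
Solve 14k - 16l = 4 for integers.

Step 1: Check solvability.
gcd(14, 16) = 2
Since 2 divides 4, solutions exist.

Step 2: Apply extended Euclidean algorithm to find gcd.
We find integers such that 14*x0 + 16*y0 = 2

Step 3: Scale the particular solution.
Multiply by 4/2 = 2:
k = -2, l = -2

Step 4: Verify.
14*(-2) - 16*(-2) = 4 = 4 ✓

k = -2, l = -2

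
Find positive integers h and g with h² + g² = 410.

We need to find integers h, g > 0 such that h² + g² = 410.
Trying h = 7: g² = 410 - 7² = 410 - 49 = 361
g = 19
Check: 7² + 19² = 49 + 361 = 410 ✓

410 = 7² + 19²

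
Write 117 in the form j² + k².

We need to find integers j, k > 0 such that j² + k² = 117.
Trying j = 6: k² = 117 - 6² = 117 - 36 = 81
k = 9
Check: 6² + 9² = 36 + 81 = 117 ✓

117 = 6² + 9²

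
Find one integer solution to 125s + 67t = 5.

Step 1: Check solvability.
gcd(125, 67) = 1
Since 1 divides 5, solutions exist.

Step 2: Apply extended Euclidean algorithm to find gcd.
We find integers such that 125*x0 + 67*y0 = 1

Step 3: Scale the particular solution.
Multiply by 5/1 = 5:
s = -75, t = 140

Step 4: Verify.
125*(-75) + 67*(140) = 5 = 5 ✓

s = -75, t = 140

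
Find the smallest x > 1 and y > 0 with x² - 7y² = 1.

We seek the smallest positive integers (x, y) with x² - 7y² = 1, i.e., x² = 7y² + 1.
Try successive y values:
y = 1: x² = 7·1² + 1 = 8, not a perfect square
y = 2: x² = 7·2² + 1 = 29, not a perfect square
y = 3: x² = 7·3² + 1 = 64, x = 8 ✓

Verify: 8² - 7·3² = 64 - 63 = 1 ✓

x = 8, y = 3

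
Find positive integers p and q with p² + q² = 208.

We need to find integers p, q > 0 such that p² + q² = 208.
Trying p = 8: q² = 208 - 8² = 208 - 64 = 144
q = 12
Check: 8² + 12² = 64 + 144 = 208 ✓

208 = 8² + 12²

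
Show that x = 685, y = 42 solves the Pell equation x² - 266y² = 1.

Compute x² = 685² = 469225
Compute 266y² = 266·42² = 266·1764 = 469224
x² - 266y² = 469225 - 469224 = 1
Since this equals 1, (685, 42) is a solution.

Yes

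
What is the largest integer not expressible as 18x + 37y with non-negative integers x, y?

For two coprime denominations a and b, the Frobenius number (largest value not representable as a non-negative combination) is ab - a - b.
Here gcd(18, 37) = 1, so they are coprime.
F(18, 37) = 18·37 - 18 - 37 = 666 - 55 = 611

611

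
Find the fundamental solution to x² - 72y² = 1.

We seek the smallest positive integers (x, y) with x² - 72y² = 1, i.e., x² = 72y² + 1.
Try successive y values:
y = 1: x² = 72·1² + 1 = 73, not a perfect square
y = 2: x² = 72·2² + 1 = 289, x = 17 ✓

Verify: 17² - 72·2² = 289 - 288 = 1 ✓

x = 17, y = 2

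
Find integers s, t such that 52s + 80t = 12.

Step 1: Check solvability.
gcd(52, 80) = 4
Since 4 divides 12, solutions exist.

Step 2: Apply extended Euclidean algorithm to find gcd.
We find integers such that 52*x0 + 80*y0 = 4

Step 3: Scale the particular solution.
Multiply by 12/4 = 3:
s = -9, t = 6

Step 4: Verify.
52*(-9) + 80*(6) = 12 = 12 ✓

s = -9, t = 6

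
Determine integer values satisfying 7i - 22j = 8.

Step 1: Check solvability.
gcd(7, 22) = 1
Since 1 divides 8, solutions exist.

Step 2: Apply extended Euclidean algorithm to find gcd.
We find integers such that 7*x0 + 22*y0 = 1

Step 3: Scale the particular solution.
Multiply by 8/1 = 8:
i = -24, j = -8

Step 4: Verify.
7*(-24) - 22*(-8) = 8 = 8 ✓

i = -24, j = -8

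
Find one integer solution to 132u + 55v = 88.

Step 1: Check solvability.
gcd(132, 55) = 11
Since 11 divides 88, solutions exist.

Step 2: Apply extended Euclidean algorithm to find gcd.
We find integers such that 132*x0 + 55*y0 = 11

Step 3: Scale the particular solution.
Multiply by 88/11 = 8:
u = -16, v = 40

Step 4: Verify.
132*(-16) + 55*(40) = 88 = 88 ✓

u = -16, v = 40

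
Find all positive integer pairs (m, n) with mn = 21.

The positive divisors of 21 are: 1, 3, 7, 21.
Each divisor d gives the pair (d, 21/d):
(1, 21), (3, 7), (7, 3), (21, 1)

(1, 21), (3, 7), (7, 3), (21, 1)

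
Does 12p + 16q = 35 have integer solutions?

Step 1: Compute gcd(12, 16).
gcd(12, 16) = 4

Step 2: Check divisibility.
Does 4 divide 35? 35 = 4 x 8 + 3, so no.

By the theorem on linear Diophantine equations, 12p + 16q = 35 has integer solutions if and only if gcd(12, 16) divides 35. Since 4 does not divide 35, no solutions exist.

No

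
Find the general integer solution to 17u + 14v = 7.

Step 1: Compute gcd(17, 14) = 1.
Since 1 divides 7, solutions exist.

Step 2: Find a particular solution using extended Euclidean algorithm.
We get u₀ = 35, v₀ = -42.
Check: 17*35 + 14*-42 = 7 = 7 ✓

Step 3: Write the general solution.
u = 35 + (14/1)t = 35 + 14t
v = -42 - (17/1)t = -42 - 17t
for any integer t.

u = 35 + 14t, v = -42 - 17t for integer t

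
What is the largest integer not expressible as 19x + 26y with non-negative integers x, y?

For two coprime denominations a and b, the Frobenius number (largest value not representable as a non-negative combination) is ab - a - b.
Here gcd(19, 26) = 1, so they are coprime.
F(19, 26) = 19·26 - 19 - 26 = 494 - 45 = 449

449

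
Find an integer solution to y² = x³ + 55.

Try small integer x values and check whether x³ + 55 is a perfect square.
x = 9: x³ + 55 = 9³ + 55 = 729 + 55 = 784
Is 784 a perfect square? 28² = 784 ✓
So (x, y) = (9, -28) is a solution.

x = 9, y = -28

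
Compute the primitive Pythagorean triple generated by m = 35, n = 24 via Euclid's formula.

a = m² - n² = 1225 - 576 = 649
b = 2mn = 2·35·24 = 1680
c = m² + n² = 1225 + 576 = 1801
Verify: 649² + 1680² = 421201 + 2822400 = 3243601 = 1801² ✓

(649, 1680, 1801)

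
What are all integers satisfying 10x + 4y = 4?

Step 1: Compute gcd(10, 4) = 2.
Since 2 divides 4, solutions exist.

Step 2: Find a particular solution using extended Euclidean algorithm.
We get x₀ = 2, y₀ = -4.
Check: 10*2 + 4*-4 = 4 = 4 ✓

Step 3: Write the general solution.
x = 2 + (4/2)t = 2 + 2t
y = -4 - (10/2)t = -4 - 5t
for any integer t.

x = 2 + 2t, y = -4 - 5t for integer t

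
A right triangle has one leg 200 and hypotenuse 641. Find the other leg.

a² = c² - b² = 410881 - 40000 = 370881
a = 609

609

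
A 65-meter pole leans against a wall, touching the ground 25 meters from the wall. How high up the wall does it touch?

The ladder, wall, and ground form a right triangle with hypotenuse 65 and one leg 25.
By the Pythagorean theorem: h² = 65² - 25² = 4225 - 625 = 3600
h = √3600 = 60 meters

60 meters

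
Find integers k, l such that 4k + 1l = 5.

Step 1: Check solvability.
gcd(4, 1) = 1
Since 1 divides 5, solutions exist.

Step 2: Apply extended Euclidean algorithm to find gcd.
We find integers such that 4*x0 + 1*y0 = 1

Step 3: Scale the particular solution.
Multiply by 5/1 = 5:
k = 0, l = 5

Step 4: Verify.
4*(0) + 1*(5) = 5 = 5 ✓

k = 0, l = 5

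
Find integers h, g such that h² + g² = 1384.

We need to find integers h, g > 0 such that h² + g² = 1384.
Trying h = 22: g² = 1384 - 22² = 1384 - 484 = 900
g = 30
Check: 22² + 30² = 484 + 900 = 1384 ✓

1384 = 22² + 30²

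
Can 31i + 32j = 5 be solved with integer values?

Step 1: Compute gcd(31, 32).
gcd(31, 32) = 1

Step 2: Check divisibility.
Does 1 divide 5? 5 = 1 x 5, so yes.

By the theorem on linear Diophantine equations, 31i + 32j = 5 has integer solutions if and only if gcd(31, 32) divides 5. Since 1 | 5, solutions exist.

Yes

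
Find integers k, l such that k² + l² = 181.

We need to find integers k, l > 0 such that k² + l² = 181.
Trying k = 9: l² = 181 - 9² = 181 - 81 = 100
l = 10
Check: 9² + 10² = 81 + 100 = 181 ✓

181 = 9² + 10²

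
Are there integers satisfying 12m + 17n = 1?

Step 1: Compute gcd(12, 17).
gcd(12, 17) = 1

Step 2: Check divisibility.
Does 1 divide 1? 1 = 1 x 1, so yes.

By the theorem on linear Diophantine equations, 12m + 17n = 1 has integer solutions if and only if gcd(12, 17) divides 1. Since 1 | 1, solutions exist.

Yes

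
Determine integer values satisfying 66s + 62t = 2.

Step 1: Check solvability.
gcd(66, 62) = 2
Since 2 divides 2, solutions exist.

Step 2: Apply extended Euclidean algorithm to find gcd.
We find integers such that 66*x0 + 62*y0 = 2

Step 3: Scale the particular solution.
Multiply by 2/2 = 1:
s = -15, t = 16

Step 4: Verify.
66*(-15) + 62*(16) = 2 = 2 ✓

s = -15, t = 16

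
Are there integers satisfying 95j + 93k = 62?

Step 1: Compute gcd(95, 93).
gcd(95, 93) = 1

Step 2: Check divisibility.
Does 1 divide 62? 62 = 1 x 62, so yes.

By the theorem on linear Diophantine equations, 95j + 93k = 62 has integer solutions if and only if gcd(95, 93) divides 62. Since 1 | 62, solutions exist.

Yes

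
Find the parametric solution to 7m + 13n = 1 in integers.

Step 1: Compute gcd(7, 13) = 1.
Since 1 divides 1, solutions exist.

Step 2: Find a particular solution using extended Euclidean algorithm.
We get m₀ = 2, n₀ = -1.
Check: 7*2 + 13*-1 = 1 = 1 ✓

Step 3: Write the general solution.
m = 2 + (13/1)t = 2 + 13t
n = -1 - (7/1)t = -1 - 7t
for any integer t.

m = 2 + 13t, n = -1 - 7t for integer t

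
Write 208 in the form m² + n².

We need to find integers m, n > 0 such that m² + n² = 208.
Trying m = 8: n² = 208 - 8² = 208 - 64 = 144
n = 12
Check: 8² + 12² = 64 + 144 = 208 ✓

208 = 8² + 12²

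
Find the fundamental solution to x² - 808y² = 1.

We seek the smallest positive integers (x, y) with x² - 808y² = 1, i.e., x² = 808y² + 1.
Try successive y values:
y = 1: x² = 808·1² + 1 = 809, not a perfect square
y = 2: x² = 808·2² + 1 = 3233, not a perfect square
y = 3: x² = 808·3² + 1 = 7273, not a perfect square
... continuing the search (or via continued fractions) ...
y = 694161: x² = 808·694161² + 1 = 389342471088169, x = 19731763 ✓

Verify: 19731763² - 808·694161² = 389342471088169 - 389342471088168 = 1 ✓

x = 19731763, y = 694161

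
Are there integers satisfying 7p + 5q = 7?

Step 1: Compute gcd(7, 5).
gcd(7, 5) = 1

Step 2: Check divisibility.
Does 1 divide 7? 7 = 1 x 7, so yes.

By the theorem on linear Diophantine equations, 7p + 5q = 7 has integer solutions if and only if gcd(7, 5) divides 7. Since 1 | 7, solutions exist.

Yes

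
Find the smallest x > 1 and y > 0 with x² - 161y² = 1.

We seek the smallest positive integers (x, y) with x² - 161y² = 1, i.e., x² = 161y² + 1.
Try successive y values:
y = 1: x² = 161·1² + 1 = 162, not a perfect square
y = 2: x² = 161·2² + 1 = 645, not a perfect square
y = 3: x² = 161·3² + 1 = 1450, not a perfect square
... continuing the search (or via continued fractions) ...
y = 928: x² = 161·928² + 1 = 138650625, x = 11775 ✓

Verify: 11775² - 161·928² = 138650625 - 138650624 = 1 ✓

x = 11775, y = 928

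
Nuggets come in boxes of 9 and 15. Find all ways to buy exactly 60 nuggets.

We need non-negative integers (x, y) with 9x + 15y = 60.
For each x in 0..6, check if 60 - 9x is a non-negative multiple of 15.
x = 0: 15y = 60, y = 4 ✓
x = 5: 15y = 15, y = 1 ✓

(0 boxes of 9, 4 boxes of 15), (5 boxes of 9, 1 boxes of 15)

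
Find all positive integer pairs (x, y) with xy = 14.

The positive divisors of 14 are: 1, 2, 7, 14.
Each divisor d gives the pair (d, 14/d):
(1, 14), (2, 7), (7, 2), (14, 1)

(1, 14), (2, 7), (7, 2), (14, 1)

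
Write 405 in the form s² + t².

We need to find integers s, t > 0 such that s² + t² = 405.
Trying s = 9: t² = 405 - 9² = 405 - 81 = 324
t = 18
Check: 9² + 18² = 81 + 324 = 405 ✓

405 = 9² + 18²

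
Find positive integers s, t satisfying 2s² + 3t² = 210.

Try small values of s and check whether (210 - 2s²)/3 is a perfect square.
s = 9: 2·9² = 162, so 3t² = 210 - 162 = 48, giving t² = 16, t = 4.
Check: 2·9² + 3·4² = 162 + 48 = 210 ✓

s = 9, t = 4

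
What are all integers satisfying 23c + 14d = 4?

Step 1: Compute gcd(23, 14) = 1.
Since 1 divides 4, solutions exist.

Step 2: Find a particular solution using extended Euclidean algorithm.
We get c₀ = -12, d₀ = 20.
Check: 23*-12 + 14*20 = 4 = 4 ✓

Step 3: Write the general solution.
c = -12 + (14/1)t = -12 + 14t
d = 20 - (23/1)t = 20 - 23t
for any integer t.

c = -12 + 14t, d = 20 - 23t for integer t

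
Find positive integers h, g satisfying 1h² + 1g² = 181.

Try small values of h and check whether (181 - 1h²)/1 is a perfect square.
h = 10: 1·10² = 100, so 1g² = 181 - 100 = 81, giving g² = 81, g = 9.
Check: 1·10² + 1·9² = 100 + 81 = 181 ✓

h = 10, g = 9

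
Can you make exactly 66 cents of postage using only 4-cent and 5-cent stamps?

We need non-negative x, y with 4x + 5y = 66.
gcd(4, 5) = 1 divides 66, so integer solutions exist.
Search for a non-negative one: x = 4 gives 5y = 66 - 16 = 50, so y = 10.
Check: 4·4 + 5·10 = 66 ✓

Yes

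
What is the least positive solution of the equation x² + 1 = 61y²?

We need x² = 61y² - 1. Try successive y:
y = 1: x² = 61·1² - 1 = 60, not a perfect square
y = 2: x² = 61·2² - 1 = 243, not a perfect square
y = 3: x² = 61·3² - 1 = 548, not a perfect square
...
y = 3805: x² = 61·3805² - 1 = 883159524 = 29718² ✓
Check: 29718² - 61·3805² = 883159524 - 883159525 = -1 ✓

x = 29718, y = 3805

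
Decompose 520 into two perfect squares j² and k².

We need to find integers j, k > 0 such that j² + k² = 520.
Trying j = 6: k² = 520 - 6² = 520 - 36 = 484
k = 22
Check: 6² + 22² = 36 + 484 = 520 ✓

520 = 6² + 22²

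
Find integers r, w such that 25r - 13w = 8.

Step 1: Check solvability.
gcd(25, 13) = 1
Since 1 divides 8, solutions exist.

Step 2: Apply extended Euclidean algorithm to find gcd.
We find integers such that 25*x0 + 13*y0 = 1

Step 3: Scale the particular solution.
Multiply by 8/1 = 8:
r = -8, w = -16

Step 4: Verify.
25*(-8) - 13*(-16) = 8 = 8 ✓

r = -8, w = -16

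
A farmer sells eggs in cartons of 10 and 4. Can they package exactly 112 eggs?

We need non-negative a, b with 10a + 4b = 112.
gcd(10, 4) = 2 divides 112.
Try a = 0: 4b = 112 - 0 = 112, so b = 28.
One way: 0 cartons of 10 and 28 cartons of 4.

Yes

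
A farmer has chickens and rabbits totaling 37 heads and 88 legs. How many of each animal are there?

Let c = chickens, r = rabbits.
Heads: c + r = 37
Legs: 2c + 4r = 88
From the first equation, c = 37 - r. Substitute:
2(37 - r) + 4r = 88
74 + 2r = 88
r = (88 - 74)/2 = 7
c = 37 - 7 = 30

Chickens: 30, Rabbits: 7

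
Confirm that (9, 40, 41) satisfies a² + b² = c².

Compute a² + b² = 9² + 40² = 81 + 1600 = 1681
Compute c² = 41² = 1681
Since 1681 = 1681, confirmed.

Yes, it is a Pythagorean triple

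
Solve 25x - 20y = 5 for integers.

Step 1: Check solvability.
gcd(25, 20) = 5
Since 5 divides 5, solutions exist.

Step 2: Apply extended Euclidean algorithm to find gcd.
We find integers such that 25*x0 + 20*y0 = 5

Step 3: Scale the particular solution.
Multiply by 5/5 = 1:
x = 1, y = 1

Step 4: Verify.
25*(1) - 20*(1) = 5 = 5 ✓

x = 1, y = 1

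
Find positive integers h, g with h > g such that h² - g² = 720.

Factor: h² - g² = (h+g)(h-g) = 720.
We need two factors of 720 with the same parity.
Use h+g = 360 and h-g = 2 (product 360·2 = 720).
Adding: 2h = 362, so h = 181.
Subtracting: 2g = 358, so g = 179.
Check: 181² - 179² = 32761 - 32041 = 720 ✓

h = 181, g = 179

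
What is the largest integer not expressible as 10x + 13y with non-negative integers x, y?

For two coprime denominations a and b, the Frobenius number (largest value not representable as a non-negative combination) is ab - a - b.
Here gcd(10, 13) = 1, so they are coprime.
F(10, 13) = 10·13 - 10 - 13 = 130 - 23 = 107

107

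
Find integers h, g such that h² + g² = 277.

We need to find integers h, g > 0 such that h² + g² = 277.
Trying h = 9: g² = 277 - 9² = 277 - 81 = 196
g = 14
Check: 9² + 14² = 81 + 196 = 277 ✓

277 = 9² + 14²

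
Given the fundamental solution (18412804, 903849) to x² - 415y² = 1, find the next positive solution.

Solutions to x² - Dy² = 1 are generated by powers of (x₀ + y₀√D).
The next solution satisfies x₁ + y₁√415 = (x₀ + y₀√415)², giving:
x₁ = x₀² + 415y₀² = 18412804² + 415·903849² = 339031351142416 + 339031351142415 = 678062702284831
y₁ = 2x₀y₀ = 2·18412804·903849 = 33284788965192

Verify: 678062702284831² - 415·33284788965192² = 459769028229807359027852698561 - 459769028229807359027852698560 = 1 ✓

x = 678062702284831, y = 33284788965192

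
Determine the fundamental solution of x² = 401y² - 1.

We need x² = 401y² - 1. Try successive y:
y = 1: x² = 401·1² - 1 = 400 = 20² ✓
Check: 20² - 401·1² = 400 - 401 = -1 ✓

x = 20, y = 1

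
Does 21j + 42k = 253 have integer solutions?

Step 1: Compute gcd(21, 42).
gcd(21, 42) = 21

Step 2: Check divisibility.
Does 21 divide 253? 253 = 21 x 12 + 1, so no.

By the theorem on linear Diophantine equations, 21j + 42k = 253 has integer solutions if and only if gcd(21, 42) divides 253. Since 21 does not divide 253, no solutions exist.

No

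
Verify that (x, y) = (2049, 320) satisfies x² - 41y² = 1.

Compute x² = 2049² = 4198401
Compute 41y² = 41·320² = 41·102400 = 4198400
x² - 41y² = 4198401 - 4198400 = 1
Since this equals 1, (2049, 320) is a solution.

Yes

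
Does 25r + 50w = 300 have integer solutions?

Step 1: Compute gcd(25, 50).
gcd(25, 50) = 25

Step 2: Check divisibility.
Does 25 divide 300? 300 = 25 x 12, so yes.

By the theorem on linear Diophantine equations, 25r + 50w = 300 has integer solutions if and only if gcd(25, 50) divides 300. Since 25 | 300, solutions exist.

Yes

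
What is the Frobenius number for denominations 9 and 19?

For two coprime denominations a and b, the Frobenius number (largest value not representable as a non-negative combination) is ab - a - b.
Here gcd(9, 19) = 1, so they are coprime.
F(9, 19) = 9·19 - 9 - 19 = 171 - 28 = 143

143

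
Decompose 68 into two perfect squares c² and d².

We need to find integers c, d > 0 such that c² + d² = 68.
Trying c = 2: d² = 68 - 2² = 68 - 4 = 64
d = 8
Check: 2² + 8² = 4 + 64 = 68 ✓

68 = 2² + 8²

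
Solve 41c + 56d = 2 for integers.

Step 1: Check solvability.
gcd(41, 56) = 1
Since 1 divides 2, solutions exist.

Step 2: Apply extended Euclidean algorithm to find gcd.
We find integers such that 41*x0 + 56*y0 = 1

Step 3: Scale the particular solution.
Multiply by 2/1 = 2:
c = -30, d = 22

Step 4: Verify.
41*(-30) + 56*(22) = 2 = 2 ✓

c = -30, d = 22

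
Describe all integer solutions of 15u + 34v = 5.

Step 1: Compute gcd(15, 34) = 1.
Since 1 divides 5, solutions exist.

Step 2: Find a particular solution using extended Euclidean algorithm.
We get u₀ = -45, v₀ = 20.
Check: 15*-45 + 34*20 = 5 = 5 ✓

Step 3: Write the general solution.
u = -45 + (34/1)t = -45 + 34t
v = 20 - (15/1)t = 20 - 15t
for any integer t.

u = -45 + 34t, v = 20 - 15t for integer t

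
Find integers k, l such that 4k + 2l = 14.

Step 1: Check solvability.
gcd(4, 2) = 2
Since 2 divides 14, solutions exist.

Step 2: Apply extended Euclidean algorithm to find gcd.
We find integers such that 4*x0 + 2*y0 = 2

Step 3: Scale the particular solution.
Multiply by 14/2 = 7:
k = 0, l = 7

Step 4: Verify.
4*(0) + 2*(7) = 14 = 14 ✓

k = 0, l = 7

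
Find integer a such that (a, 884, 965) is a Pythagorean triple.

a² = c² - b² = 965² - 884² = 931225 - 781456 = 149769
a = sqrt(149769) = 387

387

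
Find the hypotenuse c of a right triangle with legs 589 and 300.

c² = a² + b² = 589² + 300² = 346921 + 90000 = 436921
c = sqrt(436921) = 661

661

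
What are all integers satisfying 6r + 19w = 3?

Step 1: Compute gcd(6, 19) = 1.
Since 1 divides 3, solutions exist.

Step 2: Find a particular solution using extended Euclidean algorithm.
We get r₀ = -9, w₀ = 3.
Check: 6*-9 + 19*3 = 3 = 3 ✓

Step 3: Write the general solution.
r = -9 + (19/1)t = -9 + 19t
w = 3 - (6/1)t = 3 - 6t
for any integer t.

r = -9 + 19t, w = 3 - 6t for integer t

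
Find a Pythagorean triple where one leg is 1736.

We need the other leg and hypotenuse such that 1736² + x² = c².
Take x = 3648, c = 4040: 1736² + 3648² = 3013696 + 13307904 = 16321600 = 4040² ✓
Triple: (1736, 3648, 4040)

(1736, 3648, 4040)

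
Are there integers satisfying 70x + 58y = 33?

Step 1: Compute gcd(70, 58).
gcd(70, 58) = 2

Step 2: Check divisibility.
Does 2 divide 33? 33 = 2 x 16 + 1, so no.

By the theorem on linear Diophantine equations, 70x + 58y = 33 has integer solutions if and only if gcd(70, 58) divides 33. Since 2 does not divide 33, no solutions exist.

No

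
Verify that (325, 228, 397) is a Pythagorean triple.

Compute a² + b² = 325² + 228² = 105625 + 51984 = 157609
Compute c² = 397² = 157609
Since 157609 = 157609, confirmed.

Yes, it is a Pythagorean triple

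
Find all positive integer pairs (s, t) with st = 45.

The positive divisors of 45 are: 1, 3, 5, 9, 15, 45.
Each divisor d gives the pair (d, 45/d):
(1, 45), (3, 15), (5, 9), (9, 5), (15, 3), (45, 1)

(1, 45), (3, 15), (5, 9), (9, 5), (15, 3), (45, 1)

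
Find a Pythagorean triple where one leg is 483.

We need the other leg and hypotenuse such that 483² + x² = c².
Take x = 44, c = 485: 483² + 44² = 233289 + 1936 = 235225 = 485² ✓
Triple: (483, 44, 485)

(483, 44, 485)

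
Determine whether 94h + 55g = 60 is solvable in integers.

Step 1: Compute gcd(94, 55).
gcd(94, 55) = 1

Step 2: Check divisibility.
Does 1 divide 60? 60 = 1 x 60, so yes.

By the theorem on linear Diophantine equations, 94h + 55g = 60 has integer solutions if and only if gcd(94, 55) divides 60. Since 1 | 60, solutions exist.

Yes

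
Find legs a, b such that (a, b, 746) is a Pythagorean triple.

We need a² + b² = 746² = 556516.
Trying: 550² + 504² = 302500 + 254016 = 556516 ✓

(550, 504, 746)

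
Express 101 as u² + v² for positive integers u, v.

We need to find integers u, v > 0 such that u² + v² = 101.
Trying u = 1: v² = 101 - 1² = 101 - 1 = 100
v = 10
Check: 1² + 10² = 1 + 100 = 101 ✓

101 = 1² + 10²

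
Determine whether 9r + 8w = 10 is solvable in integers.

Step 1: Compute gcd(9, 8).
gcd(9, 8) = 1

Step 2: Check divisibility.
Does 1 divide 10? 10 = 1 x 10, so yes.

By the theorem on linear Diophantine equations, 9r + 8w = 10 has integer solutions if and only if gcd(9, 8) divides 10. Since 1 | 10, solutions exist.

Yes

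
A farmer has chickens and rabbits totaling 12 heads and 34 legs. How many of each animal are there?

Let c = chickens, r = rabbits.
Heads: c + r = 12
Legs: 2c + 4r = 34
From the first equation, c = 12 - r. Substitute:
2(12 - r) + 4r = 34
24 + 2r = 34
r = (34 - 24)/2 = 5
c = 12 - 5 = 7

Chickens: 7, Rabbits: 5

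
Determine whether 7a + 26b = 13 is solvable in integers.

Step 1: Compute gcd(7, 26).
gcd(7, 26) = 1

Step 2: Check divisibility.
Does 1 divide 13? 13 = 1 x 13, so yes.

By the theorem on linear Diophantine equations, 7a + 26b = 13 has integer solutions if and only if gcd(7, 26) divides 13. Since 1 | 13, solutions exist.

Yes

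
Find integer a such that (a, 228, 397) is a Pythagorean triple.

a² = c² - b² = 397² - 228² = 157609 - 51984 = 105625
a = sqrt(105625) = 325

325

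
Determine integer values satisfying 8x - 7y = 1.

Step 1: Check solvability.
gcd(8, 7) = 1
Since 1 divides 1, solutions exist.

Step 2: Apply extended Euclidean algorithm to find gcd.
We find integers such that 8*x0 + 7*y0 = 1

Step 3: Scale the particular solution.
Multiply by 1/1 = 1:
x = 1, y = 1

Step 4: Verify.
8*(1) - 7*(1) = 1 = 1 ✓

x = 1, y = 1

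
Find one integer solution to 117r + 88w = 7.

Step 1: Check solvability.
gcd(117, 88) = 1
Since 1 divides 7, solutions exist.

Step 2: Apply extended Euclidean algorithm to find gcd.
We find integers such that 117*x0 + 88*y0 = 1

Step 3: Scale the particular solution.
Multiply by 7/1 = 7:
r = -21, w = 28

Step 4: Verify.
117*(-21) + 88*(28) = 7 = 7 ✓

r = -21, w = 28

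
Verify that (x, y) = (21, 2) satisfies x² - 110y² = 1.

Compute x² = 21² = 441
Compute 110y² = 110·2² = 110·4 = 440
x² - 110y² = 441 - 440 = 1
Since this equals 1, (21, 2) is a solution.

Yes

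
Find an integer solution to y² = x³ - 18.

Try small integer x values and check whether x³ - 18 is a perfect square.
x = 3: x³ - 18 = 3³ - 18 = 27 - 18 = 9
Is 9 a perfect square? 3² = 9 ✓
So (x, y) = (3, 3) is a solution.

x = 3, y = 3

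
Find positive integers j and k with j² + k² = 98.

We need to find integers j, k > 0 such that j² + k² = 98.
Trying j = 7: k² = 98 - 7² = 98 - 49 = 49
k = 7
Check: 7² + 7² = 49 + 49 = 98 ✓

98 = 7² + 7²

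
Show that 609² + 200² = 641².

Compute a² + b² = 609² + 200² = 370881 + 40000 = 410881
Compute c² = 641² = 410881
Since 410881 = 410881, confirmed.

Yes, it is a Pythagorean triple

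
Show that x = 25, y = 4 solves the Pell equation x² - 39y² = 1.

Compute x² = 25² = 625
Compute 39y² = 39·4² = 39·16 = 624
x² - 39y² = 625 - 624 = 1
Since this equals 1, (25, 4) is a solution.

Yes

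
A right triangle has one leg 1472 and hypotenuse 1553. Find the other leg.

a² = c² - b² = 2411809 - 2166784 = 245025
a = 495

495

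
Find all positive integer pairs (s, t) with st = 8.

The positive divisors of 8 are: 1, 2, 4, 8.
Each divisor d gives the pair (d, 8/d):
(1, 8), (2, 4), (4, 2), (8, 1)

(1, 8), (2, 4), (4, 2), (8, 1)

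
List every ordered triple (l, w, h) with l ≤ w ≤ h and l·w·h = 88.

Iterate l from 1 to ⌊88^(1/3)⌋. For each l dividing 88, iterate w ≥ l with w dividing 88/l, and set h = 88/(l·w).
Triples found (6): (1×1×88), (1×2×44), (1×4×22), (1×8×11), (2×2×22), (2×4×11)

(1×1×88), (1×2×44), (1×4×22), (1×8×11), (2×2×22), (2×4×11)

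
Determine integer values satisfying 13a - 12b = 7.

Step 1: Check solvability.
gcd(13, 12) = 1
Since 1 divides 7, solutions exist.

Step 2: Apply extended Euclidean algorithm to find gcd.
We find integers such that 13*x0 + 12*y0 = 1

Step 3: Scale the particular solution.
Multiply by 7/1 = 7:
a = 7, b = 7

Step 4: Verify.
13*(7) - 12*(7) = 7 = 7 ✓

a = 7, b = 7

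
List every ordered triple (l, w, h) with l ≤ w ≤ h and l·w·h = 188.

Iterate l from 1 to ⌊188^(1/3)⌋. For each l dividing 188, iterate w ≥ l with w dividing 188/l, and set h = 188/(l·w).
Triples found (4): (1×1×188), (1×2×94), (1×4×47), (2×2×47)

(1×1×188), (1×2×94), (1×4×47), (2×2×47)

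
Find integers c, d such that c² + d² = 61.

We need to find integers c, d > 0 such that c² + d² = 61.
Trying c = 5: d² = 61 - 5² = 61 - 25 = 36
d = 6
Check: 5² + 6² = 25 + 36 = 61 ✓

61 = 5² + 6²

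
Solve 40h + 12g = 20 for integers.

Step 1: Check solvability.
gcd(40, 12) = 4
Since 4 divides 20, solutions exist.

Step 2: Apply extended Euclidean algorithm to find gcd.
We find integers such that 40*x0 + 12*y0 = 4

Step 3: Scale the particular solution.
Multiply by 20/4 = 5:
h = 5, g = -15

Step 4: Verify.
40*(5) + 12*(-15) = 20 = 20 ✓

h = 5, g = -15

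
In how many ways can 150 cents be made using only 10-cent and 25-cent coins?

We need non-negative integers (x, y) with 10x + 25y = 150.
For each x from 0 to 15, check if (150 - 10x) is a non-negative multiple of 25.
Solutions (x, y): (0,6), (5,4), (10,2), (15,0)
Count: 4

4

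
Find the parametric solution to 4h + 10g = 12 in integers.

Step 1: Compute gcd(4, 10) = 2.
Since 2 divides 12, solutions exist.

Step 2: Find a particular solution using extended Euclidean algorithm.
We get h₀ = -12, g₀ = 6.
Check: 4*-12 + 10*6 = 12 = 12 ✓

Step 3: Write the general solution.
h = -12 + (10/2)t = -12 + 5t
g = 6 - (4/2)t = 6 - 2t
for any integer t.

h = -12 + 5t, g = 6 - 2t for integer t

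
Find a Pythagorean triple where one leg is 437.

We need the other leg and hypotenuse such that 437² + x² = c².
Take x = 84, c = 445: 437² + 84² = 190969 + 7056 = 198025 = 445² ✓
Triple: (437, 84, 445)

(437, 84, 445)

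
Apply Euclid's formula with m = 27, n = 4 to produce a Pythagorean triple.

a = m² - n² = 27² - 4² = 729 - 16 = 713
b = 2mn = 2·27·4 = 216
c = m² + n² = 729 + 16 = 745
Verify: 713² + 216² = 508369 + 46656 = 555025 = 745² ✓

(713, 216, 745)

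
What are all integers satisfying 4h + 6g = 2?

Step 1: Compute gcd(4, 6) = 2.
Since 2 divides 2, solutions exist.

Step 2: Find a particular solution using extended Euclidean algorithm.
We get h₀ = -1, g₀ = 1.
Check: 4*-1 + 6*1 = 2 = 2 ✓

Step 3: Write the general solution.
h = -1 + (6/2)t = -1 + 3t
g = 1 - (4/2)t = 1 - 2t
for any integer t.

h = -1 + 3t, g = 1 - 2t for integer t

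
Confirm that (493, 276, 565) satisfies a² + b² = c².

Compute a² + b² = 493² + 276² = 243049 + 76176 = 319225
Compute c² = 565² = 319225
Since 319225 = 319225, confirmed.

Yes, it is a Pythagorean triple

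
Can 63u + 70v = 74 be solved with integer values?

Step 1: Compute gcd(63, 70).
gcd(63, 70) = 7

Step 2: Check divisibility.
Does 7 divide 74? 74 = 7 x 10 + 4, so no.

By the theorem on linear Diophantine equations, 63u + 70v = 74 has integer solutions if and only if gcd(63, 70) divides 74. Since 7 does not divide 74, no solutions exist.

No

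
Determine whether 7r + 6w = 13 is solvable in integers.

Step 1: Compute gcd(7, 6).
gcd(7, 6) = 1

Step 2: Check divisibility.
Does 1 divide 13? 13 = 1 x 13, so yes.

By the theorem on linear Diophantine equations, 7r + 6w = 13 has integer solutions if and only if gcd(7, 6) divides 13. Since 1 | 13, solutions exist.

Yes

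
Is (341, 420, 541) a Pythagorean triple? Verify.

Compute a² + b² = 341² + 420² = 116281 + 176400 = 292681
Compute c² = 541² = 292681
Since 292681 = 292681, confirmed.

Yes, it is a Pythagorean triple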